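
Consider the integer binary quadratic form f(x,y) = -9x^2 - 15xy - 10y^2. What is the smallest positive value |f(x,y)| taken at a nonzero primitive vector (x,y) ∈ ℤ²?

translate: b→-3 (≡15 mod 18), so (9,15,10)→(9,-3,4)
flip: (9,-3,4)→(4,3,9)
reduced (well bottom): (4,3,9) with a≤c, −a<b≤a
well minimum |f| = |-4| = 4 (negative-definite)

4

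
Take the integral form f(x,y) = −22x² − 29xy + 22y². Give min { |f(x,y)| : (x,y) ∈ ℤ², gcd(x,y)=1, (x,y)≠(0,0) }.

descent: ρ → (22,29,-22)  [lands on river]
river: ρ → (-22,15,29)
river: ρ → (29,43,-8)
river: ρ → (-8,37,44)
river: ρ → (44,51,-1)
river: ρ → (-1,51,44)
river: ρ → (44,37,-8)
river: ρ → (-8,43,29)
river: ρ → (29,15,-22)
river: ρ → (-22,29,22)
river: ρ → (22,15,-29)
river: ρ → (-29,43,8)
river: ρ → (8,37,-44)
river: ρ → (-44,51,1)
river: ρ → (1,51,-44)
river: ρ → (-44,37,8)
river: ρ → (8,43,-29)
river: ρ → (-29,15,22)
closes: descent 1, river 18
min |a| on river = 1

1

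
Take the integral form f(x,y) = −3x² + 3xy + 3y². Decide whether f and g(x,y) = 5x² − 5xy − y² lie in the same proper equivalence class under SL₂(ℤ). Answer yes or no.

D₁ = 45, D₂ = 45
river cycle of f (length 2): (3, 3, -3), (-3, 3, 3)
river cycle of g (length 2): (-1, 5, 5), (5, 5, -1)
cycles differ ⇒ inequivalent

no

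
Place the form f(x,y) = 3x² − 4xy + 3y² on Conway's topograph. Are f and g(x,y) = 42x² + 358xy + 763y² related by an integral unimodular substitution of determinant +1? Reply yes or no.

D₁ = -20, D₂ = -20
f: translate: b→2 (≡-4 mod 6), so (3,-4,3)→(3,2,2)
f: flip: (3,2,2)→(2,-2,3)
f: translate: b→2 (≡-2 mod 4), so (2,-2,3)→(2,2,3)
f: reduced (well bottom): (2,2,3) with a≤c, −a<b≤a
g: translate: b→22 (≡358 mod 84), so (42,358,763)→(42,22,3)
g: flip: (42,22,3)→(3,-22,42)
g: translate: b→2 (≡-22 mod 6), so (3,-22,42)→(3,2,2)
g: flip: (3,2,2)→(2,-2,3)
g: translate: b→2 (≡-2 mod 4), so (2,-2,3)→(2,2,3)
g: reduced (well bottom): (2,2,3) with a≤c, −a<b≤a
reduced forms (2, 2, 3) vs (2, 2, 3) ⇒ equivalent

yes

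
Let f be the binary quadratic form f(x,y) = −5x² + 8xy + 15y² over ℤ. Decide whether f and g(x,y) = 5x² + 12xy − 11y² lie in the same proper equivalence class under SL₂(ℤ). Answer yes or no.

D₁ = 364, D₂ = 364
river cycle of f (length 8): (-5, 18, 2), (2, 18, -5), (-5, 12, 11), (11, 10, -6), (-6, 14, 7), (7, 14, -6), (-6, 10, 11), (11, 12, -5)
river cycle of g (length 8): (-11, 10, 6), (6, 14, -7), (-7, 14, 6), (6, 10, -11), (-11, 12, 5), (5, 18, -2), (-2, 18, 5), (5, 12, -11)
cycles differ ⇒ inequivalent

no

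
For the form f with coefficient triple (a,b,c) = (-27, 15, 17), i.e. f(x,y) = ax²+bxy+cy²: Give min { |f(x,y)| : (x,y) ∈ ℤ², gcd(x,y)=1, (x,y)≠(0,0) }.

river: ρ → (17,19,-25)
river: ρ → (-25,31,11)
river: ρ → (11,35,-19)
river: ρ → (-19,41,5)
river: ρ → (5,39,-27)
river: ρ → (-27,15,17)
closes: descent 0, river 6
min |a| on river = 5

5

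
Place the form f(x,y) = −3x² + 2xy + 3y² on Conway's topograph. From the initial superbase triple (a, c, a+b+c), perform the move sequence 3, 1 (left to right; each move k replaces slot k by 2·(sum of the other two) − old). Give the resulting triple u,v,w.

start (-3,3,2) = (f(1,0),f(0,1),f(1,1))
replace slot 3: 2·((-3)+3) − 2 = -2 → (-3,3,-2)
replace slot 1: 2·(3+(-2)) − (-3) = 5 → (5,3,-2)

5,3,-2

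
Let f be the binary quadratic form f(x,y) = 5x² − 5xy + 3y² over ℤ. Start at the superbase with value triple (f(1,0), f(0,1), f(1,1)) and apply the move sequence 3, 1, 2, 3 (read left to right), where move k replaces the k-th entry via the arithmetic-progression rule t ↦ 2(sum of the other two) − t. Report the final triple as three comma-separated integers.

start (5,3,3) = (f(1,0),f(0,1),f(1,1))
replace slot 3: 2·(5+3) − 3 = 13 → (5,3,13)
replace slot 1: 2·(3+13) − 5 = 27 → (27,3,13)
replace slot 2: 2·(27+13) − 3 = 77 → (27,77,13)
replace slot 3: 2·(27+77) − 13 = 195 → (27,77,195)

27,77,195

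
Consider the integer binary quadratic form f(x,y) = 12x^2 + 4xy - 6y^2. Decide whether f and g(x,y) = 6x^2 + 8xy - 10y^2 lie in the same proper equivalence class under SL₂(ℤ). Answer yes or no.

D₁ = 304, D₂ = 304
river cycle of f (length 6): (-6, 8, 10), (10, 12, -4), (-4, 12, 10), (10, 8, -6), (-6, 16, 2), (2, 16, -6)
river cycle of g (length 6): (-10, 12, 4), (4, 12, -10), (-10, 8, 6), (6, 16, -2), (-2, 16, 6), (6, 8, -10)
cycles differ ⇒ inequivalent

no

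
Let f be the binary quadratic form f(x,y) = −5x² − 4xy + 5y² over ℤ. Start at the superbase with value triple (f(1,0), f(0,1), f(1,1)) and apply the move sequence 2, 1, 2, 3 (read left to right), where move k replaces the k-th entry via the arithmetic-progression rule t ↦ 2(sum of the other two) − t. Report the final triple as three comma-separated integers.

start (-5,5,-4) = (f(1,0),f(0,1),f(1,1))
replace slot 2: 2·((-5)+(-4)) − 5 = -23 → (-5,-23,-4)
replace slot 1: 2·((-23)+(-4)) − (-5) = -49 → (-49,-23,-4)
replace slot 2: 2·((-49)+(-4)) − (-23) = -83 → (-49,-83,-4)
replace slot 3: 2·((-49)+(-83)) − (-4) = -260 → (-49,-83,-260)

-49,-83,-260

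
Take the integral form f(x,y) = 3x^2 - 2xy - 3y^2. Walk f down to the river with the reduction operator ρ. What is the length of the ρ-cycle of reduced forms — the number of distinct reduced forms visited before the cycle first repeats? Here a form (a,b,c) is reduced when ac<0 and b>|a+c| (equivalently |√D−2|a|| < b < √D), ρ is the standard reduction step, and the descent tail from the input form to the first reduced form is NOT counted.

D = 40, ⌊√D⌋ = 6
descent: ρ → (-3,2,3)  [lands on river]
river: ρ → (3,4,-2)
river: ρ → (-2,4,3)
river: ρ → (3,2,-3)
river: ρ → (-3,4,2)
river: ρ → (2,4,-3)
ρ-cycle length = 6 (tail of 1 descent step not counted)

6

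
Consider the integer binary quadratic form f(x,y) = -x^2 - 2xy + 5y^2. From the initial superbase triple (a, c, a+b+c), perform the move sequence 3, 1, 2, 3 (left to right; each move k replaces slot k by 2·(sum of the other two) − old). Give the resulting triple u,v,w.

start (-1,5,2) = (f(1,0),f(0,1),f(1,1))
replace slot 3: 2·((-1)+5) − 2 = 6 → (-1,5,6)
replace slot 1: 2·(5+6) − (-1) = 23 → (23,5,6)
replace slot 2: 2·(23+6) − 5 = 53 → (23,53,6)
replace slot 3: 2·(23+53) − 6 = 146 → (23,53,146)

23,53,146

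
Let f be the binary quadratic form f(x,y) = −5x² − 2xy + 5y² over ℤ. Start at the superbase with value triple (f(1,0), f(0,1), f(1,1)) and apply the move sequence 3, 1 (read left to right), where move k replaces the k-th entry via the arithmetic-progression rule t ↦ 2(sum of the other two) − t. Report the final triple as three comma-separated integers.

start (-5,5,-2) = (f(1,0),f(0,1),f(1,1))
replace slot 3: 2·((-5)+5) − (-2) = 2 → (-5,5,2)
replace slot 1: 2·(5+2) − (-5) = 19 → (19,5,2)

19,5,2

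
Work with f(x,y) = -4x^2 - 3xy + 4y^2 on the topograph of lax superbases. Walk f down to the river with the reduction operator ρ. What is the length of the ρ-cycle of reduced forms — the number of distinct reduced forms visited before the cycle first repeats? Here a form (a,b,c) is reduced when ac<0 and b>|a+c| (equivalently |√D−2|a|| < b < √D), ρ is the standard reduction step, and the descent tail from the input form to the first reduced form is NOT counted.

D = 73, ⌊√D⌋ = 8
descent: ρ → (4,3,-4)  [lands on river]
river: ρ → (-4,5,3)
river: ρ → (3,7,-2)
river: ρ → (-2,5,6)
river: ρ → (6,7,-1)
river: ρ → (-1,7,6)
river: ρ → (6,5,-2)
river: ρ → (-2,7,3)
river: ρ → (3,5,-4)
river: ρ → (-4,3,4)
river: ρ → (4,5,-3)
river: ρ → (-3,7,2)
river: ρ → (2,5,-6)
river: ρ → (-6,7,1)
river: ρ → (1,7,-6)
river: ρ → (-6,5,2)
river: ρ → (2,7,-3)
river: ρ → (-3,5,4)
ρ-cycle length = 18 (tail of 1 descent step not counted)

18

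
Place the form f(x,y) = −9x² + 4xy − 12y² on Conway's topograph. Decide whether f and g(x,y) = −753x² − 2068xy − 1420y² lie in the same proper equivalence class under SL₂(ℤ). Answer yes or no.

D₁ = -416, D₂ = -416
f is negative-definite; reduce −f:
−f: reduced (well bottom): (9,-4,12) with a≤c, −a<b≤a
flip sign back: reduced form of f is (-9,4,-12)
g is negative-definite; reduce −g:
−g: translate: b→562 (≡2068 mod 1506), so (753,2068,1420)→(753,562,105)
−g: flip: (753,562,105)→(105,-562,753)
−g: translate: b→68 (≡-562 mod 210), so (105,-562,753)→(105,68,12)
−g: flip: (105,68,12)→(12,-68,105)
−g: translate: b→4 (≡-68 mod 24), so (12,-68,105)→(12,4,9)
−g: flip: (12,4,9)→(9,-4,12)
−g: reduced (well bottom): (9,-4,12) with a≤c, −a<b≤a
flip sign back: reduced form of g is (-9,4,-12)
reduced forms (-9, 4, -12) vs (-9, 4, -12) ⇒ equivalent

yes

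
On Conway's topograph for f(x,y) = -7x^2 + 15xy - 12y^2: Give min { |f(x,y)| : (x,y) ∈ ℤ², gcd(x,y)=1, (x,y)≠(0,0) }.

translate: b→-1 (≡-15 mod 14), so (7,-15,12)→(7,-1,4)
flip: (7,-1,4)→(4,1,7)
reduced (well bottom): (4,1,7) with a≤c, −a<b≤a
well minimum |f| = |-4| = 4 (negative-definite)

4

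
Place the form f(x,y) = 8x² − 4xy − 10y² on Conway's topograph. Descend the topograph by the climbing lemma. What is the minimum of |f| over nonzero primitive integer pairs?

descent: ρ → (-10,4,8)  [lands on river]
river: ρ → (8,12,-6)
river: ρ → (-6,12,8)
river: ρ → (8,4,-10)
river: ρ → (-10,16,2)
river: ρ → (2,16,-10)
closes: descent 1, river 6
min |a| on river = 2

2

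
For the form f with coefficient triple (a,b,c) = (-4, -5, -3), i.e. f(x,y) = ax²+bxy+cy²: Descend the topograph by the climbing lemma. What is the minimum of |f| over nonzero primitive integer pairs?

translate: b→-3 (≡5 mod 8), so (4,5,3)→(4,-3,2)
flip: (4,-3,2)→(2,3,4)
translate: b→-1 (≡3 mod 4), so (2,3,4)→(2,-1,3)
reduced (well bottom): (2,-1,3) with a≤c, −a<b≤a
well minimum |f| = |-2| = 2 (negative-definite)

2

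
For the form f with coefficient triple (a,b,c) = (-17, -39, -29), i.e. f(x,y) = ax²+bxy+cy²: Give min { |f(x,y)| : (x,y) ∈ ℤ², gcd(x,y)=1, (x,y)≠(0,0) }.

translate: b→5 (≡39 mod 34), so (17,39,29)→(17,5,7)
flip: (17,5,7)→(7,-5,17)
reduced (well bottom): (7,-5,17) with a≤c, −a<b≤a
well minimum |f| = |-7| = 7 (negative-definite)

7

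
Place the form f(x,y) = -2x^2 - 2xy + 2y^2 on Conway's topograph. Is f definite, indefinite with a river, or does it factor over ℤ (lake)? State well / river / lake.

D = b²−4ac = (-2)² − 4·(-2)·2 = 20
D > 0 non-square ⇒ indefinite ⇒ periodic river

river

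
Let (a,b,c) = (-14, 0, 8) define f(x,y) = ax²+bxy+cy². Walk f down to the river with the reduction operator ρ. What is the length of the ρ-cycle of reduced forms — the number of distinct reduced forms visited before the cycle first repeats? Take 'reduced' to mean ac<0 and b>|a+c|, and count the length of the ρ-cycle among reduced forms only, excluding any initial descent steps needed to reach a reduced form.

D = 448, ⌊√D⌋ = 21
descent: ρ → (8,16,-6)  [lands on river]
river: ρ → (-6,20,2)
river: ρ → (2,20,-6)
river: ρ → (-6,16,8)
ρ-cycle length = 4 (tail of 1 descent step not counted)

4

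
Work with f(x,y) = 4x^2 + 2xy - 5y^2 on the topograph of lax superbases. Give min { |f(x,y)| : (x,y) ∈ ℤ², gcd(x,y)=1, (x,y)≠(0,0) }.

river: ρ → (-5,8,1)
river: ρ → (1,8,-5)
river: ρ → (-5,2,4)
river: ρ → (4,6,-3)
river: ρ → (-3,6,4)
river: ρ → (4,2,-5)
closes: descent 0, river 6
min |a| on river = 1

1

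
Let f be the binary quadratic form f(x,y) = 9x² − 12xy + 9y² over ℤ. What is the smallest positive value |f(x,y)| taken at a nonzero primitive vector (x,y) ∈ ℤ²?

translate: b→6 (≡-12 mod 18), so (9,-12,9)→(9,6,6)
flip: (9,6,6)→(6,-6,9)
translate: b→6 (≡-6 mod 12), so (6,-6,9)→(6,6,9)
reduced (well bottom): (6,6,9) with a≤c, −a<b≤a
well minimum = a = 6

6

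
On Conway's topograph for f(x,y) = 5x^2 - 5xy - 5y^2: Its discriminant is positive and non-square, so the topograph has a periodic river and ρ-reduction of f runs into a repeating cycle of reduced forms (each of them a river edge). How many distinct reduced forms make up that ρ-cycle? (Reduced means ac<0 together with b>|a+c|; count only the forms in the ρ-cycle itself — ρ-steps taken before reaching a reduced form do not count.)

D = 125, ⌊√D⌋ = 11
descent: ρ → (-5,5,5)  [lands on river]
river: ρ → (5,5,-5)
ρ-cycle length = 2 (tail of 1 descent step not counted)

2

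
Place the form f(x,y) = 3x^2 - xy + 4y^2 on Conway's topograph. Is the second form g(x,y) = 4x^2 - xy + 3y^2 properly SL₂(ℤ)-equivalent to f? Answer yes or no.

D₁ = -47, D₂ = -47
f: reduced (well bottom): (3,-1,4) with a≤c, −a<b≤a
g: flip: (4,-1,3)→(3,1,4)
g: reduced (well bottom): (3,1,4) with a≤c, −a<b≤a
reduced forms (3, -1, 4) vs (3, 1, 4) ⇒ inequivalent

no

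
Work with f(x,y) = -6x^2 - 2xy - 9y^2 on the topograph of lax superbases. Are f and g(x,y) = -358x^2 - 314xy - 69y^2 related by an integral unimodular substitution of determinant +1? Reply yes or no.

D₁ = -212, D₂ = -212
f is negative-definite; reduce −f:
−f: reduced (well bottom): (6,2,9) with a≤c, −a<b≤a
flip sign back: reduced form of f is (-6,-2,-9)
g is negative-definite; reduce −g:
−g: flip: (358,314,69)→(69,-314,358)
−g: translate: b→-38 (≡-314 mod 138), so (69,-314,358)→(69,-38,6)
−g: flip: (69,-38,6)→(6,38,69)
−g: translate: b→2 (≡38 mod 12), so (6,38,69)→(6,2,9)
−g: reduced (well bottom): (6,2,9) with a≤c, −a<b≤a
flip sign back: reduced form of g is (-6,-2,-9)
reduced forms (-6, -2, -9) vs (-6, -2, -9) ⇒ equivalent

yes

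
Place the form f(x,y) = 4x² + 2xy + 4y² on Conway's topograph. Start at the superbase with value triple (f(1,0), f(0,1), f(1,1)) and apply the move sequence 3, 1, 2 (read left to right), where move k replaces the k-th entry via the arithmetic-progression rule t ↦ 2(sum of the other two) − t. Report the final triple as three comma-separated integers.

start (4,4,10) = (f(1,0),f(0,1),f(1,1))
replace slot 3: 2·(4+4) − 10 = 6 → (4,4,6)
replace slot 1: 2·(4+6) − 4 = 16 → (16,4,6)
replace slot 2: 2·(16+6) − 4 = 40 → (16,40,6)

16,40,6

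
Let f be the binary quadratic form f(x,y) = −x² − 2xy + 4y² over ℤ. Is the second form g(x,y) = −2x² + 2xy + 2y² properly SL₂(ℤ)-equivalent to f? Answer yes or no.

D₁ = 20, D₂ = 20
river cycle of f (length 2): (-1, 4, 1), (1, 4, -1)
river cycle of g (length 2): (2, 2, -2), (-2, 2, 2)
cycles differ ⇒ inequivalent

no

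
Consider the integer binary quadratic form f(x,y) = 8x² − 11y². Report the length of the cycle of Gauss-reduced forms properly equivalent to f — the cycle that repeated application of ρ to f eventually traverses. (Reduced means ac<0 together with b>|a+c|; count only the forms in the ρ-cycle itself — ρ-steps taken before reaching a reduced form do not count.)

D = 352, ⌊√D⌋ = 18
descent: ρ → (-11,0,8)
descent: ρ → (8,16,-3)  [lands on river]
river: ρ → (-3,14,13)
river: ρ → (13,12,-4)
river: ρ → (-4,12,13)
river: ρ → (13,14,-3)
river: ρ → (-3,16,8)
ρ-cycle length = 6 (tail of 2 descent steps not counted)

6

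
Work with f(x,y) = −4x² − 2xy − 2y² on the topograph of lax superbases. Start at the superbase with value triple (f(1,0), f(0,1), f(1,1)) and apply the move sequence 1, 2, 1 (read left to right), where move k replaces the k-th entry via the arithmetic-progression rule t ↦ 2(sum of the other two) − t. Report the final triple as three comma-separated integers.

start (-4,-2,-8) = (f(1,0),f(0,1),f(1,1))
replace slot 1: 2·((-2)+(-8)) − (-4) = -16 → (-16,-2,-8)
replace slot 2: 2·((-16)+(-8)) − (-2) = -46 → (-16,-46,-8)
replace slot 1: 2·((-46)+(-8)) − (-16) = -92 → (-92,-46,-8)

-92,-46,-8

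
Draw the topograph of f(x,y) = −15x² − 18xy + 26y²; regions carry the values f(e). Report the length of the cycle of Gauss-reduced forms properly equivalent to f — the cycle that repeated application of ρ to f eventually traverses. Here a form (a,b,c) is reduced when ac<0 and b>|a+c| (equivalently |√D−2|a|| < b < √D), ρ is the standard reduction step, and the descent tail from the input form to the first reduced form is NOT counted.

D = 1884, ⌊√D⌋ = 43
descent: ρ → (26,18,-15)  [lands on river]
river: ρ → (-15,42,2)
river: ρ → (2,42,-15)
river: ρ → (-15,18,26)
river: ρ → (26,34,-7)
river: ρ → (-7,36,21)
river: ρ → (21,6,-22)
river: ρ → (-22,38,5)
river: ρ → (5,42,-6)
river: ρ → (-6,42,5)
river: ρ → (5,38,-22)
river: ρ → (-22,6,21)
river: ρ → (21,36,-7)
river: ρ → (-7,34,26)
ρ-cycle length = 14 (tail of 1 descent step not counted)

14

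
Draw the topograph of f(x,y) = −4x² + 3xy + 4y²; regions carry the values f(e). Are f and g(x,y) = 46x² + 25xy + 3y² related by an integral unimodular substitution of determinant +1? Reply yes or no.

D₁ = 73, D₂ = 73
river cycle of f (length 18): (4, 5, -3), (-3, 7, 2), (2, 5, -6), (-6, 7, 1), (1, 7, -6), (-6, 5, 2), (2, 7, -3), (-3, 5, 4), (4, 3, -4), (-4, 5, 3), … (8 more)
river cycle of g (length 18): (3, 5, -4), (-4, 3, 4), (4, 5, -3), (-3, 7, 2), (2, 5, -6), (-6, 7, 1), (1, 7, -6), (-6, 5, 2), (2, 7, -3), (-3, 5, 4), … (8 more)
cycles coincide ⇒ equivalent

yes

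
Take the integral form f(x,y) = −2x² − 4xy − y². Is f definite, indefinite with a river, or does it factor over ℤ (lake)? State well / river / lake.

D = b²−4ac = (-4)² − 4·(-2)·(-1) = 8
D > 0 non-square ⇒ indefinite ⇒ periodic river

river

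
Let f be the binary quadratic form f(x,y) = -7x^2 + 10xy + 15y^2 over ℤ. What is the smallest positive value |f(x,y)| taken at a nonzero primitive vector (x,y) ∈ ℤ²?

river: ρ → (15,20,-2)
river: ρ → (-2,20,15)
river: ρ → (15,10,-7)
river: ρ → (-7,18,7)
river: ρ → (7,10,-15)
river: ρ → (-15,20,2)
river: ρ → (2,20,-15)
river: ρ → (-15,10,7)
river: ρ → (7,18,-7)
river: ρ → (-7,10,15)
closes: descent 0, river 10
min |a| on river = 2

2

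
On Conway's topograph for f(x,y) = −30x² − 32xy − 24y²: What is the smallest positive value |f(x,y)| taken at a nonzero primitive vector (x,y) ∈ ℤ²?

translate: b→-28 (≡32 mod 60), so (30,32,24)→(30,-28,22)
flip: (30,-28,22)→(22,28,30)
translate: b→-16 (≡28 mod 44), so (22,28,30)→(22,-16,24)
reduced (well bottom): (22,-16,24) with a≤c, −a<b≤a
well minimum |f| = |-22| = 22 (negative-definite)

22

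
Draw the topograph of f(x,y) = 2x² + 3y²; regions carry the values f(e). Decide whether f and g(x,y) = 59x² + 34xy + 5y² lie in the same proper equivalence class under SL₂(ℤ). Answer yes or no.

D₁ = -24, D₂ = -24
f: reduced (well bottom): (2,0,3) with a≤c, −a<b≤a
g: flip: (59,34,5)→(5,-34,59)
g: translate: b→-4 (≡-34 mod 10), so (5,-34,59)→(5,-4,2)
g: flip: (5,-4,2)→(2,4,5)
g: translate: b→0 (≡4 mod 4), so (2,4,5)→(2,0,3)
g: reduced (well bottom): (2,0,3) with a≤c, −a<b≤a
reduced forms (2, 0, 3) vs (2, 0, 3) ⇒ equivalent

yes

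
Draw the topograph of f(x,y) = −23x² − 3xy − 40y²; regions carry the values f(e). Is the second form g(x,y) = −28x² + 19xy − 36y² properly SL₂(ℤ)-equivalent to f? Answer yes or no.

D₁ = -3671, D₂ = -3671
f is negative-definite; reduce −f:
−f: reduced (well bottom): (23,3,40) with a≤c, −a<b≤a
flip sign back: reduced form of f is (-23,-3,-40)
g is negative-definite; reduce −g:
−g: reduced (well bottom): (28,-19,36) with a≤c, −a<b≤a
flip sign back: reduced form of g is (-28,19,-36)
reduced forms (-23, -3, -40) vs (-28, 19, -36) ⇒ inequivalent

no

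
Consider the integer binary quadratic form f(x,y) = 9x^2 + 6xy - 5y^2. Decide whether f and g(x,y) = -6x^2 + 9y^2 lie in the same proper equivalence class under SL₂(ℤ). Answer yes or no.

D₁ = 216, D₂ = 216
river cycle of f (length 6): (-5, 14, 1), (1, 14, -5), (-5, 6, 9), (9, 12, -2), (-2, 12, 9), (9, 6, -5)
river cycle of g (length 2): (-6, 12, 3), (3, 12, -6)
cycles differ ⇒ inequivalent

no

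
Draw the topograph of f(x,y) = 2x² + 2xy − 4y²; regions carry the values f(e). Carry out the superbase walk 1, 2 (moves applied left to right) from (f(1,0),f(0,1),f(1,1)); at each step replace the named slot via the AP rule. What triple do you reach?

start (2,-4,0) = (f(1,0),f(0,1),f(1,1))
replace slot 1: 2·((-4)+0) − 2 = -10 → (-10,-4,0)
replace slot 2: 2·((-10)+0) − (-4) = -16 → (-10,-16,0)

-10,-16,0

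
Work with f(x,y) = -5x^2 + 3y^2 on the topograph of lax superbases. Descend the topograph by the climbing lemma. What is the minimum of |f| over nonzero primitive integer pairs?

descent: ρ → (3,6,-2)  [lands on river]
river: ρ → (-2,6,3)
closes: descent 1, river 2
min |a| on river = 2

2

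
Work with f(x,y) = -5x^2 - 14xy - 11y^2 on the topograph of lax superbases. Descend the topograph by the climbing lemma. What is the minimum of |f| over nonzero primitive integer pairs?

translate: b→4 (≡14 mod 10), so (5,14,11)→(5,4,2)
flip: (5,4,2)→(2,-4,5)
translate: b→0 (≡-4 mod 4), so (2,-4,5)→(2,0,3)
reduced (well bottom): (2,0,3) with a≤c, −a<b≤a
well minimum |f| = |-2| = 2 (negative-definite)

2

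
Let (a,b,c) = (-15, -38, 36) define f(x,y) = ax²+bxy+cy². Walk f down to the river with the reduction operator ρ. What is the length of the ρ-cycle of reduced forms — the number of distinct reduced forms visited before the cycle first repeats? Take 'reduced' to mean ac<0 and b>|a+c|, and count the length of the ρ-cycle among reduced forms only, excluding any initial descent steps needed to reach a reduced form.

D = 3604, ⌊√D⌋ = 60
descent: ρ → (36,38,-15)  [lands on river]
river: ρ → (-15,52,15)
river: ρ → (15,38,-36)
river: ρ → (-36,34,17)
river: ρ → (17,34,-36)
river: ρ → (-36,38,15)
river: ρ → (15,52,-15)
river: ρ → (-15,38,36)
river: ρ → (36,34,-17)
river: ρ → (-17,34,36)
ρ-cycle length = 10 (tail of 1 descent step not counted)

10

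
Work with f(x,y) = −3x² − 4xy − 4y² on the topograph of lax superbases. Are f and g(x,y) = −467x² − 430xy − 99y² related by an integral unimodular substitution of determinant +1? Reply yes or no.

D₁ = -32, D₂ = -32
f is negative-definite; reduce −f:
−f: translate: b→-2 (≡4 mod 6), so (3,4,4)→(3,-2,3)
−f: flip: (3,-2,3)→(3,2,3)
−f: reduced (well bottom): (3,2,3) with a≤c, −a<b≤a
flip sign back: reduced form of f is (-3,-2,-3)
g is negative-definite; reduce −g:
−g: flip: (467,430,99)→(99,-430,467)
−g: translate: b→-34 (≡-430 mod 198), so (99,-430,467)→(99,-34,3)
−g: flip: (99,-34,3)→(3,34,99)
−g: translate: b→-2 (≡34 mod 6), so (3,34,99)→(3,-2,3)
−g: flip: (3,-2,3)→(3,2,3)
−g: reduced (well bottom): (3,2,3) with a≤c, −a<b≤a
flip sign back: reduced form of g is (-3,-2,-3)
reduced forms (-3, -2, -3) vs (-3, -2, -3) ⇒ equivalent

yes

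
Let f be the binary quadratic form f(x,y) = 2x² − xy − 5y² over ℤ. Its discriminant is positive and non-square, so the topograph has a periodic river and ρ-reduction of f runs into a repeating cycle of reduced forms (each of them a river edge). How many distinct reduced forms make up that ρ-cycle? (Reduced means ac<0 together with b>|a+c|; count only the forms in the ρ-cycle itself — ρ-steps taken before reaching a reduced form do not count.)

D = 41, ⌊√D⌋ = 6
descent: ρ → (-5,1,2)
descent: ρ → (2,3,-4)  [lands on river]
river: ρ → (-4,5,1)
river: ρ → (1,5,-4)
river: ρ → (-4,3,2)
river: ρ → (2,5,-2)
river: ρ → (-2,3,4)
river: ρ → (4,5,-1)
river: ρ → (-1,5,4)
river: ρ → (4,3,-2)
river: ρ → (-2,5,2)
ρ-cycle length = 10 (tail of 2 descent steps not counted)

10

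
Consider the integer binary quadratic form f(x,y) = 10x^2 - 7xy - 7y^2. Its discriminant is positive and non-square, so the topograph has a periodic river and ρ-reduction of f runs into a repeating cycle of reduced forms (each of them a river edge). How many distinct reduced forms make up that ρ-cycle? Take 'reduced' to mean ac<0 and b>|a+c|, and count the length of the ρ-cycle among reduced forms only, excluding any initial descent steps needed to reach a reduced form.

D = 329, ⌊√D⌋ = 18
descent: ρ → (-7,7,10)  [lands on river]
river: ρ → (10,13,-4)
river: ρ → (-4,11,13)
river: ρ → (13,15,-2)
river: ρ → (-2,17,5)
river: ρ → (5,13,-8)
river: ρ → (-8,3,10)
river: ρ → (10,17,-1)
river: ρ → (-1,17,10)
river: ρ → (10,3,-8)
river: ρ → (-8,13,5)
river: ρ → (5,17,-2)
river: ρ → (-2,15,13)
river: ρ → (13,11,-4)
river: ρ → (-4,13,10)
river: ρ → (10,7,-7)
ρ-cycle length = 16 (tail of 1 descent step not counted)

16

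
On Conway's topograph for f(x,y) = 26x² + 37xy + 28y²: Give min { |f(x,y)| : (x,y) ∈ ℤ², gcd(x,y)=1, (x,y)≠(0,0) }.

translate: b→-15 (≡37 mod 52), so (26,37,28)→(26,-15,17)
flip: (26,-15,17)→(17,15,26)
reduced (well bottom): (17,15,26) with a≤c, −a<b≤a
well minimum = a = 17

17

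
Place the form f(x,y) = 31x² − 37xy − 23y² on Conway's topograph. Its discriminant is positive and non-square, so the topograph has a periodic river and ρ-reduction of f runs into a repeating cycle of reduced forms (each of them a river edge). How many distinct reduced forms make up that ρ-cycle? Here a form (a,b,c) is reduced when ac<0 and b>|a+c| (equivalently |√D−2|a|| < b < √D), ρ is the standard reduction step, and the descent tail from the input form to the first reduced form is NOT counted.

D = 4221, ⌊√D⌋ = 64
descent: ρ → (-23,37,31)  [lands on river]
river: ρ → (31,25,-29)
river: ρ → (-29,33,27)
river: ρ → (27,21,-35)
river: ρ → (-35,49,13)
river: ρ → (13,55,-23)
ρ-cycle length = 6 (tail of 1 descent step not counted)

6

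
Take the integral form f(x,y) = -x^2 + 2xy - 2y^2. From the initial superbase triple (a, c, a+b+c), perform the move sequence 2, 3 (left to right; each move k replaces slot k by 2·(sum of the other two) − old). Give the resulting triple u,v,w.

start (-1,-2,-1) = (f(1,0),f(0,1),f(1,1))
replace slot 2: 2·((-1)+(-1)) − (-2) = -2 → (-1,-2,-1)
replace slot 3: 2·((-1)+(-2)) − (-1) = -5 → (-1,-2,-5)

-1,-2,-5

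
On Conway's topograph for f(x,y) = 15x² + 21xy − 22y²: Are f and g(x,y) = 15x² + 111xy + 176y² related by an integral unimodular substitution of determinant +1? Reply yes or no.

D₁ = 1761, D₂ = 1761
river cycle of f (length 6): (-22, 23, 14), (14, 33, -12), (-12, 39, 5), (5, 41, -4), (-4, 39, 15), (15, 21, -22)
river cycle of g (length 6): (15, 21, -22), (-22, 23, 14), (14, 33, -12), (-12, 39, 5), (5, 41, -4), (-4, 39, 15)
cycles coincide ⇒ equivalent

yes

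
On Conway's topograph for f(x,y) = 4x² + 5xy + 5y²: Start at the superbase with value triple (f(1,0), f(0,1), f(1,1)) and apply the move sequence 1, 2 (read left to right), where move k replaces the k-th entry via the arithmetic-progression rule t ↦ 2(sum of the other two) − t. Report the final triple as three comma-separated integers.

start (4,5,14) = (f(1,0),f(0,1),f(1,1))
replace slot 1: 2·(5+14) − 4 = 34 → (34,5,14)
replace slot 2: 2·(34+14) − 5 = 91 → (34,91,14)

34,91,14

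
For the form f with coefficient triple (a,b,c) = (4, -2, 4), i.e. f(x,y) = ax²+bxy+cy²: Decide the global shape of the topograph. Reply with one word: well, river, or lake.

D = b²−4ac = (-2)² − 4·4·4 = -60
D < 0 ⇒ definite ⇒ every region one sign ⇒ single well

well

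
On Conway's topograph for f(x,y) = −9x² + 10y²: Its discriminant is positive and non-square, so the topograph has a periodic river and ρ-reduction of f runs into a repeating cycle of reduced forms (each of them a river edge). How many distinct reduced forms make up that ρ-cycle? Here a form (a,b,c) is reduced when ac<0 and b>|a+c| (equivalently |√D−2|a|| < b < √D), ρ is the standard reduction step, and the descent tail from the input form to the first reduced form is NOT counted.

D = 360, ⌊√D⌋ = 18
descent: ρ → (10,0,-9)
descent: ρ → (-9,18,1)  [lands on river]
river: ρ → (1,18,-9)
ρ-cycle length = 2 (tail of 2 descent steps not counted)

2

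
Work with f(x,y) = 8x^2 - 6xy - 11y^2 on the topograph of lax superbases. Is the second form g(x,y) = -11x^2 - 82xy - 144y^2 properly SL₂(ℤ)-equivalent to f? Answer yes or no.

D₁ = 388, D₂ = 388
river cycle of f (length 22): (-11, 6, 8), (8, 10, -9), (-9, 8, 9), (9, 10, -8), (-8, 6, 11), (11, 16, -3), (-3, 14, 16), (16, 18, -1), (-1, 18, 16), (16, 14, -3), … (12 more)
river cycle of g (length 22): (-11, 6, 8), (8, 10, -9), (-9, 8, 9), (9, 10, -8), (-8, 6, 11), (11, 16, -3), (-3, 14, 16), (16, 18, -1), (-1, 18, 16), (16, 14, -3), … (12 more)
cycles coincide ⇒ equivalent

yes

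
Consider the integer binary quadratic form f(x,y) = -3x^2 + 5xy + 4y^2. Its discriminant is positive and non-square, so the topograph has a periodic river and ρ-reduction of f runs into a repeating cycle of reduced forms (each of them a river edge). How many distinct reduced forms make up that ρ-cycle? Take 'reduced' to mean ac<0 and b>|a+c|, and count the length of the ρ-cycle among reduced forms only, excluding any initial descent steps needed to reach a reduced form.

D = 73, ⌊√D⌋ = 8
river: ρ → (4,3,-4)
river: ρ → (-4,5,3)
river: ρ → (3,7,-2)
river: ρ → (-2,5,6)
river: ρ → (6,7,-1)
river: ρ → (-1,7,6)
river: ρ → (6,5,-2)
river: ρ → (-2,7,3)
river: ρ → (3,5,-4)
river: ρ → (-4,3,4)
river: ρ → (4,5,-3)
river: ρ → (-3,7,2)
river: ρ → (2,5,-6)
river: ρ → (-6,7,1)
river: ρ → (1,7,-6)
river: ρ → (-6,5,2)
river: ρ → (2,7,-3)
river: ρ → (-3,5,4)
ρ-cycle length = 18 (tail of 0 descent steps not counted)

18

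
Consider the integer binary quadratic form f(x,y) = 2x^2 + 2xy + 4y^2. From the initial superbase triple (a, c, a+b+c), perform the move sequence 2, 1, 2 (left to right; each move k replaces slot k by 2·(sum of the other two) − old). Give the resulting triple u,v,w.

start (2,4,8) = (f(1,0),f(0,1),f(1,1))
replace slot 2: 2·(2+8) − 4 = 16 → (2,16,8)
replace slot 1: 2·(16+8) − 2 = 46 → (46,16,8)
replace slot 2: 2·(46+8) − 16 = 92 → (46,92,8)

46,92,8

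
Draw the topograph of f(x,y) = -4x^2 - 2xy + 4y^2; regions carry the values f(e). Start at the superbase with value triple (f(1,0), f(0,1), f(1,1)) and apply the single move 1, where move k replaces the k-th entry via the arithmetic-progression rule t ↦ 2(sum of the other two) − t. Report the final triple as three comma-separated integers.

start (-4,4,-2) = (f(1,0),f(0,1),f(1,1))
replace slot 1: 2·(4+(-2)) − (-4) = 8 → (8,4,-2)

8,4,-2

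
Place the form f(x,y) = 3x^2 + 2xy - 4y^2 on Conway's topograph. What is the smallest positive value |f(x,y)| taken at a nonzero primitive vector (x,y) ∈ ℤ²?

river: ρ → (-4,6,1)
river: ρ → (1,6,-4)
river: ρ → (-4,2,3)
river: ρ → (3,4,-3)
river: ρ → (-3,2,4)
river: ρ → (4,6,-1)
river: ρ → (-1,6,4)
river: ρ → (4,2,-3)
river: ρ → (-3,4,3)
river: ρ → (3,2,-4)
closes: descent 0, river 10
min |a| on river = 1

1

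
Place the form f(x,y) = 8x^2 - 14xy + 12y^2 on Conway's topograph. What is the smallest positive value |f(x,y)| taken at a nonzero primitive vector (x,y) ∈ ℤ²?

translate: b→2 (≡-14 mod 16), so (8,-14,12)→(8,2,6)
flip: (8,2,6)→(6,-2,8)
reduced (well bottom): (6,-2,8) with a≤c, −a<b≤a
well minimum = a = 6

6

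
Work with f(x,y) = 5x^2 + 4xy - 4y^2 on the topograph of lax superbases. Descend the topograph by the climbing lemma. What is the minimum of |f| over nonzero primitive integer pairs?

river: ρ → (-4,4,5)
river: ρ → (5,6,-3)
river: ρ → (-3,6,5)
river: ρ → (5,4,-4)
closes: descent 0, river 4
min |a| on river = 3

3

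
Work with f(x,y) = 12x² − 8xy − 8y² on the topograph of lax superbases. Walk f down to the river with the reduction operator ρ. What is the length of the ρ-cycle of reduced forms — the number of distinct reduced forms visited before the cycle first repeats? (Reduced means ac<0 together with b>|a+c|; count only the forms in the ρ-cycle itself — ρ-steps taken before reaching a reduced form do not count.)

D = 448, ⌊√D⌋ = 21
descent: ρ → (-8,8,12)  [lands on river]
river: ρ → (12,16,-4)
river: ρ → (-4,16,12)
river: ρ → (12,8,-8)
ρ-cycle length = 4 (tail of 1 descent step not counted)

4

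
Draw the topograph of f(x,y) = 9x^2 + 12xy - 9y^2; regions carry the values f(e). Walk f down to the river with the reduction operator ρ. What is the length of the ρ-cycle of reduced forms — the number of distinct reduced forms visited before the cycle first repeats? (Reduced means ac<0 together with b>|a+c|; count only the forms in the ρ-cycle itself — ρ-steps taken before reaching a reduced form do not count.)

D = 468, ⌊√D⌋ = 21
river: ρ → (-9,6,12)
river: ρ → (12,18,-3)
river: ρ → (-3,18,12)
river: ρ → (12,6,-9)
river: ρ → (-9,12,9)
river: ρ → (9,6,-12)
river: ρ → (-12,18,3)
river: ρ → (3,18,-12)
river: ρ → (-12,6,9)
river: ρ → (9,12,-9)
ρ-cycle length = 10 (tail of 0 descent steps not counted)

10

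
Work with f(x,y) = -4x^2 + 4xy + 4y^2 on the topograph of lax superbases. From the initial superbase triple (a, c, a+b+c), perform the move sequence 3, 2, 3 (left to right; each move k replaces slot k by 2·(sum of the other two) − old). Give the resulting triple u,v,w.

start (-4,4,4) = (f(1,0),f(0,1),f(1,1))
replace slot 3: 2·((-4)+4) − 4 = -4 → (-4,4,-4)
replace slot 2: 2·((-4)+(-4)) − 4 = -20 → (-4,-20,-4)
replace slot 3: 2·((-4)+(-20)) − (-4) = -44 → (-4,-20,-44)

-4,-20,-44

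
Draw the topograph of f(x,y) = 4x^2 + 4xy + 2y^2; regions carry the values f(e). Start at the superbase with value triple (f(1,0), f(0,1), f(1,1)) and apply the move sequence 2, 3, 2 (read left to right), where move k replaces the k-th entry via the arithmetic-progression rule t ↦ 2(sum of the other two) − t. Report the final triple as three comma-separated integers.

start (4,2,10) = (f(1,0),f(0,1),f(1,1))
replace slot 2: 2·(4+10) − 2 = 26 → (4,26,10)
replace slot 3: 2·(4+26) − 10 = 50 → (4,26,50)
replace slot 2: 2·(4+50) − 26 = 82 → (4,82,50)

4,82,50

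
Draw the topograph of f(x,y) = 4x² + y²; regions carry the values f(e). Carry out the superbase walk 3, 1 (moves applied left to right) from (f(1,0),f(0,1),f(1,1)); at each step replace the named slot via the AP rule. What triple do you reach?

start (4,1,5) = (f(1,0),f(0,1),f(1,1))
replace slot 3: 2·(4+1) − 5 = 5 → (4,1,5)
replace slot 1: 2·(1+5) − 4 = 8 → (8,1,5)

8,1,5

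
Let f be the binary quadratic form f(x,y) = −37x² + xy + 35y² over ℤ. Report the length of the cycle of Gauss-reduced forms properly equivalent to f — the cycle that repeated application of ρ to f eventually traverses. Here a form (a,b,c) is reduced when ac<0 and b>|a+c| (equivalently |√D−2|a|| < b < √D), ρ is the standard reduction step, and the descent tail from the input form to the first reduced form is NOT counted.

D = 5181, ⌊√D⌋ = 71
descent: ρ → (35,69,-3)  [lands on river]
river: ρ → (-3,69,35)
river: ρ → (35,71,-1)
river: ρ → (-1,71,35)
ρ-cycle length = 4 (tail of 1 descent step not counted)

4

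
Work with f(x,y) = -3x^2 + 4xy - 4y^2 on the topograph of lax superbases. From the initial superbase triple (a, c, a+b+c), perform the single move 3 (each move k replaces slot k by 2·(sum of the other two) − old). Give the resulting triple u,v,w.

start (-3,-4,-3) = (f(1,0),f(0,1),f(1,1))
replace slot 3: 2·((-3)+(-4)) − (-3) = -11 → (-3,-4,-11)

-3,-4,-11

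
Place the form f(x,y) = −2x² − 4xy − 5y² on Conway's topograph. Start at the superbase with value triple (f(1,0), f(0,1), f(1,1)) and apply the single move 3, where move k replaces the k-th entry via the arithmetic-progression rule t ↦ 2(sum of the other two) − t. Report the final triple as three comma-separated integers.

start (-2,-5,-11) = (f(1,0),f(0,1),f(1,1))
replace slot 3: 2·((-2)+(-5)) − (-11) = -3 → (-2,-5,-3)

-2,-5,-3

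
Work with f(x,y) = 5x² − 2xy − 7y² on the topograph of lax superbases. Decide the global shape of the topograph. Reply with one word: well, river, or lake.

D = b²−4ac = (-2)² − 4·5·(-7) = 144
D = 12² is a perfect square ⇒ form factors over ℤ ⇒ lakes

lake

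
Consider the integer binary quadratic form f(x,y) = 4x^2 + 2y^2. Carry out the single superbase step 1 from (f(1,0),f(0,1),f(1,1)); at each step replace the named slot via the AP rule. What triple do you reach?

start (4,2,6) = (f(1,0),f(0,1),f(1,1))
replace slot 1: 2·(2+6) − 4 = 12 → (12,2,6)

12,2,6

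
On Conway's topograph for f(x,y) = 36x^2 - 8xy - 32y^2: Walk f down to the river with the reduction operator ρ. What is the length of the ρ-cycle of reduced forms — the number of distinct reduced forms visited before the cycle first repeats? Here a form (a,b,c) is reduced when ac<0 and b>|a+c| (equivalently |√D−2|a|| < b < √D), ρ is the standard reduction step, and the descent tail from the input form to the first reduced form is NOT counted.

D = 4672, ⌊√D⌋ = 68
descent: ρ → (-32,8,36)  [lands on river]
river: ρ → (36,64,-4)
river: ρ → (-4,64,36)
river: ρ → (36,8,-32)
river: ρ → (-32,56,12)
river: ρ → (12,64,-12)
river: ρ → (-12,56,32)
river: ρ → (32,8,-36)
river: ρ → (-36,64,4)
river: ρ → (4,64,-36)
river: ρ → (-36,8,32)
river: ρ → (32,56,-12)
river: ρ → (-12,64,12)
river: ρ → (12,56,-32)
ρ-cycle length = 14 (tail of 1 descent step not counted)

14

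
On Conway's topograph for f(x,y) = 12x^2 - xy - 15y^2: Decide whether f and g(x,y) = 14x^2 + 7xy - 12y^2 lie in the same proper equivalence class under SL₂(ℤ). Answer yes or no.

D₁ = 721, D₂ = 721
river cycle of f (length 36): (12, 23, -4), (-4, 25, 6), (6, 23, -8), (-8, 25, 3), (3, 23, -16), (-16, 9, 10), (10, 11, -15), (-15, 19, 6), (6, 17, -18), (-18, 19, 5), … (26 more)
river cycle of g (length 36): (-12, 17, 9), (9, 19, -10), (-10, 21, 7), (7, 21, -10), (-10, 19, 9), (9, 17, -12), (-12, 7, 14), (14, 21, -5), (-5, 19, 18), (18, 17, -6), … (26 more)
cycles differ ⇒ inequivalent

no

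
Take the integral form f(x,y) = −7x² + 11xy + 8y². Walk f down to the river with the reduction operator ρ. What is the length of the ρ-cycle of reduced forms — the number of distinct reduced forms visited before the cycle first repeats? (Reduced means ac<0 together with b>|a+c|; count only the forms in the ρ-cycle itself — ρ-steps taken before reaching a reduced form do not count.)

D = 345, ⌊√D⌋ = 18
river: ρ → (8,5,-10)
river: ρ → (-10,15,3)
river: ρ → (3,15,-10)
river: ρ → (-10,5,8)
river: ρ → (8,11,-7)
river: ρ → (-7,17,2)
river: ρ → (2,15,-15)
river: ρ → (-15,15,2)
river: ρ → (2,17,-7)
river: ρ → (-7,11,8)
ρ-cycle length = 10 (tail of 0 descent steps not counted)

10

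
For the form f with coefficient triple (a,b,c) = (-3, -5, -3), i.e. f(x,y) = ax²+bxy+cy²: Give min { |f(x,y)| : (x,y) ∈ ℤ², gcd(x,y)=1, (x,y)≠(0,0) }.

translate: b→-1 (≡5 mod 6), so (3,5,3)→(3,-1,1)
flip: (3,-1,1)→(1,1,3)
reduced (well bottom): (1,1,3) with a≤c, −a<b≤a
well minimum |f| = |-1| = 1 (negative-definite)

1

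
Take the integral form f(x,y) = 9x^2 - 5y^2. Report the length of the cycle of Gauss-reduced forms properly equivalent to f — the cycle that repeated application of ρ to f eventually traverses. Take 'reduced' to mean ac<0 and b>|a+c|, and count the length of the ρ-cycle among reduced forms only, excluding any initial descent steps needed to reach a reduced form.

D = 180, ⌊√D⌋ = 13
descent: ρ → (-5,10,4)  [lands on river]
river: ρ → (4,6,-9)
river: ρ → (-9,12,1)
river: ρ → (1,12,-9)
river: ρ → (-9,6,4)
river: ρ → (4,10,-5)
ρ-cycle length = 6 (tail of 1 descent step not counted)

6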